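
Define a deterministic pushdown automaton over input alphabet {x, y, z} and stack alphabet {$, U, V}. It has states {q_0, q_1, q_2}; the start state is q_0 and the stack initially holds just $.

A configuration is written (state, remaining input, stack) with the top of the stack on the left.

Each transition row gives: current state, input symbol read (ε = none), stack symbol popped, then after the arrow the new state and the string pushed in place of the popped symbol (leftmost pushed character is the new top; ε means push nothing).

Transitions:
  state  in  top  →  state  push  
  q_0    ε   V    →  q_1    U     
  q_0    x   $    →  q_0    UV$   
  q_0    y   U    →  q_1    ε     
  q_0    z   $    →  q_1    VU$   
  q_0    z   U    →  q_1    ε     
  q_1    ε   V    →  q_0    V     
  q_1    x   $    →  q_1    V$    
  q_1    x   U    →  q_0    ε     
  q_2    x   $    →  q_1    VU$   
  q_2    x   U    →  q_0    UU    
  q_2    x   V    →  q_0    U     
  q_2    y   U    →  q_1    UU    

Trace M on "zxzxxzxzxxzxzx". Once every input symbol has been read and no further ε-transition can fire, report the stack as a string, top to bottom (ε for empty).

U$

(q_0, zxzxxzxzxxzxzx, $)
  read z, top $: go to q_1, push VU$ → (q_1, xzxxzxzxxzxzx, VU$)
  ε-move, top V: go to q_0, push V → (q_0, xzxxzxzxxzxzx, VU$)
  ε-move, top V: go to q_1, push U → (q_1, xzxxzxzxxzxzx, UU$)
  read x, top U: go to q_0, push ε → (q_0, zxxzxzxxzxzx, U$)
  read z, top U: go to q_1, push ε → (q_1, xxzxzxxzxzx, $)
  read x, top $: go to q_1, push V$ → (q_1, xzxzxxzxzx, V$)
  ε-move, top V: go to q_0, push V → (q_0, xzxzxxzxzx, V$)
  ε-move, top V: go to q_1, push U → (q_1, xzxzxxzxzx, U$)
  read x, top U: go to q_0, push ε → (q_0, zxzxxzxzx, $)
  read z, top $: go to q_1, push VU$ → (q_1, xzxxzxzx, VU$)
  ε-move, top V: go to q_0, push V → (q_0, xzxxzxzx, VU$)
  ε-move, top V: go to q_1, push U → (q_1, xzxxzxzx, UU$)
  read x, top U: go to q_0, push ε → (q_0, zxxzxzx, U$)
  read z, top U: go to q_1, push ε → (q_1, xxzxzx, $)
  read x, top $: go to q_1, push V$ → (q_1, xzxzx, V$)
  ε-move, top V: go to q_0, push V → (q_0, xzxzx, V$)
  ε-move, top V: go to q_1, push U → (q_1, xzxzx, U$)
  read x, top U: go to q_0, push ε → (q_0, zxzx, $)
  read z, top $: go to q_1, push VU$ → (q_1, xzx, VU$)
  ε-move, top V: go to q_0, push V → (q_0, xzx, VU$)
  ε-move, top V: go to q_1, push U → (q_1, xzx, UU$)
  read x, top U: go to q_0, push ε → (q_0, zx, U$)
  read z, top U: go to q_1, push ε → (q_1, x, $)
  read x, top $: go to q_1, push V$ → (q_1, ε, V$)
  ε-move, top V: go to q_0, push V → (q_0, ε, V$)
  ε-move, top V: go to q_1, push U → (q_1, ε, U$)
All input consumed in state q_1 with stack U$.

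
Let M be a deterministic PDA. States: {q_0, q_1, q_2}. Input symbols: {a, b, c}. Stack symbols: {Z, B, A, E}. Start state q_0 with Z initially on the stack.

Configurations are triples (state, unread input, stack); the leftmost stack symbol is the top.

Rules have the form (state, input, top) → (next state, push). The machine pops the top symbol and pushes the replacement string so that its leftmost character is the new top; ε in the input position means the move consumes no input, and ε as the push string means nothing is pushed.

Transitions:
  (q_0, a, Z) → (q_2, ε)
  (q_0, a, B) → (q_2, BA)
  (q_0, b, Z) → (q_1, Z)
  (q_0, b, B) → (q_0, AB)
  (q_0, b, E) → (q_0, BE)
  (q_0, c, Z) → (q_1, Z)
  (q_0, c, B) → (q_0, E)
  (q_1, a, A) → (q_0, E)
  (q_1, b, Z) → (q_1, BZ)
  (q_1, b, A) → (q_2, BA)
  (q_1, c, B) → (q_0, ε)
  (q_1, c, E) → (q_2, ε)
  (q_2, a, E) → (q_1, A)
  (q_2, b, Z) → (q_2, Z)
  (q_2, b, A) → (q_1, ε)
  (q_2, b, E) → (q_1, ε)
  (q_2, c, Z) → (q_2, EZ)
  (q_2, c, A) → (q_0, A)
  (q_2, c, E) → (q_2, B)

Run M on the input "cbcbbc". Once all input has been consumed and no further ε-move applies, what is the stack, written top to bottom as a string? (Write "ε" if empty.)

(q_0, cbcbbc, Z)
  read c, top Z: go to q_1, push Z → (q_1, bcbbc, Z)
  read b, top Z: go to q_1, push BZ → (q_1, cbbc, BZ)
  read c, top B: go to q_0, push ε → (q_0, bbc, Z)
  read b, top Z: go to q_1, push Z → (q_1, bc, Z)
  read b, top Z: go to q_1, push BZ → (q_1, c, BZ)
  read c, top B: go to q_0, push ε → (q_0, ε, Z)
All input consumed in state q_0 with stack Z.

Z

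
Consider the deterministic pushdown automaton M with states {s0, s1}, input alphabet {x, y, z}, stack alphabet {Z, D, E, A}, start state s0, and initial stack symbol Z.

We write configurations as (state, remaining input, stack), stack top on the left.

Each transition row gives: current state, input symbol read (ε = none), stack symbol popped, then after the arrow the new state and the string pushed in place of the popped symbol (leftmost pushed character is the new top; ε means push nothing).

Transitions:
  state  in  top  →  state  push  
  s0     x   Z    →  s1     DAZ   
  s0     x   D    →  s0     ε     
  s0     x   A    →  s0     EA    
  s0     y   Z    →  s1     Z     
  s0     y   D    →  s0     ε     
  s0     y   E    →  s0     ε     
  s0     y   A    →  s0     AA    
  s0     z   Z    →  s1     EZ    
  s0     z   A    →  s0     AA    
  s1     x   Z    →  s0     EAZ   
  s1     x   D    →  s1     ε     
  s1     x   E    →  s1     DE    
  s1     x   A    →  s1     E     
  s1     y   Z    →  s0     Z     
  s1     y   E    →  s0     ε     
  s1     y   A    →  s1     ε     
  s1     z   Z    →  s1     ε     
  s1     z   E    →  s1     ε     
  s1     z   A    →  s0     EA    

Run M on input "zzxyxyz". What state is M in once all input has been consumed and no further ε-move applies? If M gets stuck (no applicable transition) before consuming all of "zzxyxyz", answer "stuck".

s0

(s0, zzxyxyz, Z) ⊢ (s1, zxyxyz, EZ) ⊢ (s1, xyxyz, Z) ⊢ (s0, yxyz, EAZ) ⊢ (s0, xyz, AZ) ⊢ (s0, yz, EAZ) ⊢ (s0, z, AZ) ⊢ (s0, ε, AAZ)
All input consumed; M is in state s0.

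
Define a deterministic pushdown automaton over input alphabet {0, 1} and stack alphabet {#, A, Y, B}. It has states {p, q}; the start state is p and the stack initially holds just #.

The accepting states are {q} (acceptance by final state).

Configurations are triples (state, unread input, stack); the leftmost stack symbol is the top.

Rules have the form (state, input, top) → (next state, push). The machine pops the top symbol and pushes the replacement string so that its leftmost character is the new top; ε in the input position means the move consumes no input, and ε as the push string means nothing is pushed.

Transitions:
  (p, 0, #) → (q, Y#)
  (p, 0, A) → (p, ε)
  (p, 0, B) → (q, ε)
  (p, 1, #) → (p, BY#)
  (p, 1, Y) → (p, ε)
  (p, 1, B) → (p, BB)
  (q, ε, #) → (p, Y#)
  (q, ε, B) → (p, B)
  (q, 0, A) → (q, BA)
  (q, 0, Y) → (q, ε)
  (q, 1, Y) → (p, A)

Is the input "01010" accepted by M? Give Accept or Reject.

Accept

(p, 01010, #)
  read 0, top #: go to q, push Y# → (q, 1010, Y#)
  read 1, top Y: go to p, push A → (p, 010, A#)
  read 0, top A: go to p, push ε → (p, 10, #)
  read 1, top #: go to p, push BY# → (p, 0, BY#)
  read 0, top B: go to q, push ε → (q, ε, Y#)
All input consumed; state q ∈ F.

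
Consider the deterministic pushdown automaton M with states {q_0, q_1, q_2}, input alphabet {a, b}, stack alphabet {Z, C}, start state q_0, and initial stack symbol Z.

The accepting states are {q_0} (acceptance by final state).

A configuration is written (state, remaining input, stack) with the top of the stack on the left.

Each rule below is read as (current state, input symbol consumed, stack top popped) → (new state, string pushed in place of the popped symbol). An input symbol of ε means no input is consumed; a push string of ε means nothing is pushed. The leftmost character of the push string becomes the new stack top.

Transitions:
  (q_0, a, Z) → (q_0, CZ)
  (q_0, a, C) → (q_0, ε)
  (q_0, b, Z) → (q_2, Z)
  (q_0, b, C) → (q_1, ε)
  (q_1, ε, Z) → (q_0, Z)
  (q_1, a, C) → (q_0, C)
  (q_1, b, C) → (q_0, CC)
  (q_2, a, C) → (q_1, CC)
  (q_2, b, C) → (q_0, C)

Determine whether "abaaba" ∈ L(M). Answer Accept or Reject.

(q_0, abaaba, Z)
  read a, top Z: go to q_0, push CZ → (q_0, baaba, CZ)
  read b, top C: go to q_1, push ε → (q_1, aaba, Z)
  ε-move, top Z: go to q_0, push Z → (q_0, aaba, Z)
  read a, top Z: go to q_0, push CZ → (q_0, aba, CZ)
  read a, top C: go to q_0, push ε → (q_0, ba, Z)
  read b, top Z: go to q_2, push Z → (q_2, a, Z)
No transition applies at (q_2, a, Z); input not fully consumed.

Reject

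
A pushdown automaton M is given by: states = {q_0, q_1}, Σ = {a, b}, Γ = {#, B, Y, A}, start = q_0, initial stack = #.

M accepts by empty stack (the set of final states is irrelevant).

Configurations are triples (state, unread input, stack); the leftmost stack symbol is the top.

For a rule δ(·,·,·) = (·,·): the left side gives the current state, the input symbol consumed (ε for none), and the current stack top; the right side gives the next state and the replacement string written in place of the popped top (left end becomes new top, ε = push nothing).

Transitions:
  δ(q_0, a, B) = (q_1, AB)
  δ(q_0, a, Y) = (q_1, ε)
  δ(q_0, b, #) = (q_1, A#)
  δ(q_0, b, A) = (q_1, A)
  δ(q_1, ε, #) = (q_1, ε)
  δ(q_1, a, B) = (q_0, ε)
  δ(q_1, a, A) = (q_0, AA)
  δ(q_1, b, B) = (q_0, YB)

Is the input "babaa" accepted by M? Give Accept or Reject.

No computation consumes all input and empties the stack.

Reject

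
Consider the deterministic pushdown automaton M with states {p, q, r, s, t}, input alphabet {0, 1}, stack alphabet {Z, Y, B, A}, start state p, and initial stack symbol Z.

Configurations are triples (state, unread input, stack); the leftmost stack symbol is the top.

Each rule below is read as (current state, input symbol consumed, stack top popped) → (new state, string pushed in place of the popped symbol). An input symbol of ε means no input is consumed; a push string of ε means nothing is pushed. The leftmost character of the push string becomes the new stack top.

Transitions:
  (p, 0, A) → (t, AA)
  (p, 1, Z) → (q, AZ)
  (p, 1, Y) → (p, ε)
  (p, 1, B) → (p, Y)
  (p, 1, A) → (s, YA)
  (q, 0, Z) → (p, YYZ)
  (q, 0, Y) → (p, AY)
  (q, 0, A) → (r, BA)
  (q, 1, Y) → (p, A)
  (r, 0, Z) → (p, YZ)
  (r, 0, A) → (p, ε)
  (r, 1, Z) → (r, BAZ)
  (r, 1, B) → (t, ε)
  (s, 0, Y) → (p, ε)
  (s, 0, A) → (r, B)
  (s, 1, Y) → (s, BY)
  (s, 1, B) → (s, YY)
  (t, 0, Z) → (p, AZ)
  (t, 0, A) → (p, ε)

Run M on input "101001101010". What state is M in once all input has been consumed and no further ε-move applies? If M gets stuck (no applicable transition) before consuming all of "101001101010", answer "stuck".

(p, 101001101010, Z)
  read 1, top Z: go to q, push AZ → (q, 01001101010, AZ)
  read 0, top A: go to r, push BA → (r, 1001101010, BAZ)
  read 1, top B: go to t, push ε → (t, 001101010, AZ)
  read 0, top A: go to p, push ε → (p, 01101010, Z)
No transition for (p, 0, top Z); M blocks with input 01101010 remaining.

stuck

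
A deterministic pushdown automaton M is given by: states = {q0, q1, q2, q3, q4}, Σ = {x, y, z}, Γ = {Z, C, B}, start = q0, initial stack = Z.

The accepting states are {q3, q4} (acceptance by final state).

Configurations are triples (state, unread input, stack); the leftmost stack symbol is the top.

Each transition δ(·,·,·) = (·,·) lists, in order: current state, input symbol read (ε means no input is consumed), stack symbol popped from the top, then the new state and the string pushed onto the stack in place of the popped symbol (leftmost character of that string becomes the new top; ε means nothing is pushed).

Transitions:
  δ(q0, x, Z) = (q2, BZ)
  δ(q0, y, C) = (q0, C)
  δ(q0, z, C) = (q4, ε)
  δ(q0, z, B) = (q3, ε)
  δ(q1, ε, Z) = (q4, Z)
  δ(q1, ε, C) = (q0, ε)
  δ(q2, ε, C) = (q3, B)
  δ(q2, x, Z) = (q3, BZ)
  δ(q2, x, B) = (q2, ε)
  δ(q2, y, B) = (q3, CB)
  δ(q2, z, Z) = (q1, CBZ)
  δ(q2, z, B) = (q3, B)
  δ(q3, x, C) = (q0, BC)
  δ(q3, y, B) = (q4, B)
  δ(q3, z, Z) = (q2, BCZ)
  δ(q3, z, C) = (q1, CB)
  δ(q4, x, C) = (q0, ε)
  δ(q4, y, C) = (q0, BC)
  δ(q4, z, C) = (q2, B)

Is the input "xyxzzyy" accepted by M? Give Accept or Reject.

(q0, xyxzzyy, Z) ⊢ (q2, yxzzyy, BZ) ⊢ (q3, xzzyy, CBZ) ⊢ (q0, zzyy, BCBZ) ⊢ (q3, zyy, CBZ) ⊢ (q1, yy, CBBZ) ⊢ (q0, yy, BBZ)
No transition applies at (q0, yy, BBZ); input not fully consumed.

Reject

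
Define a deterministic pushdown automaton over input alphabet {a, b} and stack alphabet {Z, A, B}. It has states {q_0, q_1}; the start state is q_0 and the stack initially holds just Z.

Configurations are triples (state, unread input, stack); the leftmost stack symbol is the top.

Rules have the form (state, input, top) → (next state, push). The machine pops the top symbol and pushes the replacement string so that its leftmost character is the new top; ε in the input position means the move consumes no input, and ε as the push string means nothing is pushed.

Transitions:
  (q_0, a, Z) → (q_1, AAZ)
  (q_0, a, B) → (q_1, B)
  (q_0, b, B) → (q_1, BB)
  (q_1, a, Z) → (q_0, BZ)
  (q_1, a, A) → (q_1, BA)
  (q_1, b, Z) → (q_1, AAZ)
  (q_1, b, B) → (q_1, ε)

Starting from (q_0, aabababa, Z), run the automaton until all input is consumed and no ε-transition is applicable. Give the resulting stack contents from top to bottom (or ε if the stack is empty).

(q_0, aabababa, Z)
  read a, top Z: go to q_1, push AAZ → (q_1, abababa, AAZ)
  read a, top A: go to q_1, push BA → (q_1, bababa, BAAZ)
  read b, top B: go to q_1, push ε → (q_1, ababa, AAZ)
  read a, top A: go to q_1, push BA → (q_1, baba, BAAZ)
  read b, top B: go to q_1, push ε → (q_1, aba, AAZ)
  read a, top A: go to q_1, push BA → (q_1, ba, BAAZ)
  read b, top B: go to q_1, push ε → (q_1, a, AAZ)
  read a, top A: go to q_1, push BA → (q_1, ε, BAAZ)
All input consumed in state q_1 with stack BAAZ.

BAAZ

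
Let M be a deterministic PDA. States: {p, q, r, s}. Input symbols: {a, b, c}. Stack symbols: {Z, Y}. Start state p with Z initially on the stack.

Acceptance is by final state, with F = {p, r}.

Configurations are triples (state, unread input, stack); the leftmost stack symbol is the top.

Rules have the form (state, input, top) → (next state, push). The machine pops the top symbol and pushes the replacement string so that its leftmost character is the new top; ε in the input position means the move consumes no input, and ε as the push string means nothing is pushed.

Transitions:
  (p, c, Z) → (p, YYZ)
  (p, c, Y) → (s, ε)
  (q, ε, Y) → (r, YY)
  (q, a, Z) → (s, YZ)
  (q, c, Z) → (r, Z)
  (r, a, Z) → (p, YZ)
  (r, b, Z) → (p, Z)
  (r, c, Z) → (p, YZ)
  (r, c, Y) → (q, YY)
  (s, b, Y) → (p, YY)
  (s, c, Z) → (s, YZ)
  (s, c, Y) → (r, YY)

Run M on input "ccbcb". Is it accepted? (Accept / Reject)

Accept

(p, ccbcb, Z)
  read c, top Z: go to p, push YYZ → (p, cbcb, YYZ)
  read c, top Y: go to s, push ε → (s, bcb, YZ)
  read b, top Y: go to p, push YY → (p, cb, YYZ)
  read c, top Y: go to s, push ε → (s, b, YZ)
  read b, top Y: go to p, push YY → (p, ε, YYZ)
All input consumed; state p ∈ F.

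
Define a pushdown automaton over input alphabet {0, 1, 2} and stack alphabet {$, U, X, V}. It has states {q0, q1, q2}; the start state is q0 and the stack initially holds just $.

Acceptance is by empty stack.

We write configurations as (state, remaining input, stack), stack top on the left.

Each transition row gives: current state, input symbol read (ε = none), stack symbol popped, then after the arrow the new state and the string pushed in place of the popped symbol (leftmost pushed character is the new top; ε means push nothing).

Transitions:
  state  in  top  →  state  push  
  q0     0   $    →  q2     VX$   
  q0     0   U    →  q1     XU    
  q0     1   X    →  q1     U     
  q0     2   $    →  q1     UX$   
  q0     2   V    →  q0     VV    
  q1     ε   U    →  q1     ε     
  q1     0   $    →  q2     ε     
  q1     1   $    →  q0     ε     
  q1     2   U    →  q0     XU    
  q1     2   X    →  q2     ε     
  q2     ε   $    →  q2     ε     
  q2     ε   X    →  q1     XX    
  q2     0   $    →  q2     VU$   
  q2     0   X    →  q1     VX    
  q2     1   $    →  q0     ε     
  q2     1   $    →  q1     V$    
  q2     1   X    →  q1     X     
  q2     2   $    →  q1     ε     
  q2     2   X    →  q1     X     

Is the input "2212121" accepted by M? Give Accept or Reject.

Accept

One accepting computation: (q0, 2212121, $) ⊢ (q1, 212121, UX$) ⊢ (q0, 12121, XUX$) ⊢ (q1, 2121, UUX$) ⊢ (q1, 2121, UX$) ⊢ (q0, 121, XUX$) ⊢ (q1, 21, UUX$) ⊢ (q1, 21, UX$) ⊢ (q1, 21, X$) ⊢ (q2, 1, $) ⊢ (q0, ε, ε)
All input consumed and the stack is empty.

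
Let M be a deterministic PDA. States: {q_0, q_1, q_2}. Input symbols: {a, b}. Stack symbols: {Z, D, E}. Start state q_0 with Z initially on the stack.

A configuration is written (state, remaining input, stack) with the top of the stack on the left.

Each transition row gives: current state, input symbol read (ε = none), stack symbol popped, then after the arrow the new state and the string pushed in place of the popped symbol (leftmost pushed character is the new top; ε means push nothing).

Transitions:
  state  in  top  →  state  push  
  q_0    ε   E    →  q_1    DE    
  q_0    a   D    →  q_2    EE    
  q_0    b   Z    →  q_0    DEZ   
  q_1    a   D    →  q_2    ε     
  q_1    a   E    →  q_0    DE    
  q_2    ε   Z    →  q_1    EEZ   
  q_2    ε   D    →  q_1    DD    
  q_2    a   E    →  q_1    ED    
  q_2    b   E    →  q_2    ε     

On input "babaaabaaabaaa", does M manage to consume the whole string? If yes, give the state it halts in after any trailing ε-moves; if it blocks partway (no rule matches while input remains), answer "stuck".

(q_0, babaaabaaabaaa, Z)
  read b, top Z: go to q_0, push DEZ → (q_0, abaaabaaabaaa, DEZ)
  read a, top D: go to q_2, push EE → (q_2, baaabaaabaaa, EEEZ)
  read b, top E: go to q_2, push ε → (q_2, aaabaaabaaa, EEZ)
  read a, top E: go to q_1, push ED → (q_1, aabaaabaaa, EDEZ)
  read a, top E: go to q_0, push DE → (q_0, abaaabaaa, DEDEZ)
  read a, top D: go to q_2, push EE → (q_2, baaabaaa, EEEDEZ)
  read b, top E: go to q_2, push ε → (q_2, aaabaaa, EEDEZ)
  read a, top E: go to q_1, push ED → (q_1, aabaaa, EDEDEZ)
  read a, top E: go to q_0, push DE → (q_0, abaaa, DEDEDEZ)
  read a, top D: go to q_2, push EE → (q_2, baaa, EEEDEDEZ)
  read b, top E: go to q_2, push ε → (q_2, aaa, EEDEDEZ)
  read a, top E: go to q_1, push ED → (q_1, aa, EDEDEDEZ)
  read a, top E: go to q_0, push DE → (q_0, a, DEDEDEDEZ)
  read a, top D: go to q_2, push EE → (q_2, ε, EEEDEDEDEZ)
All input consumed; M is in state q_2.

q_2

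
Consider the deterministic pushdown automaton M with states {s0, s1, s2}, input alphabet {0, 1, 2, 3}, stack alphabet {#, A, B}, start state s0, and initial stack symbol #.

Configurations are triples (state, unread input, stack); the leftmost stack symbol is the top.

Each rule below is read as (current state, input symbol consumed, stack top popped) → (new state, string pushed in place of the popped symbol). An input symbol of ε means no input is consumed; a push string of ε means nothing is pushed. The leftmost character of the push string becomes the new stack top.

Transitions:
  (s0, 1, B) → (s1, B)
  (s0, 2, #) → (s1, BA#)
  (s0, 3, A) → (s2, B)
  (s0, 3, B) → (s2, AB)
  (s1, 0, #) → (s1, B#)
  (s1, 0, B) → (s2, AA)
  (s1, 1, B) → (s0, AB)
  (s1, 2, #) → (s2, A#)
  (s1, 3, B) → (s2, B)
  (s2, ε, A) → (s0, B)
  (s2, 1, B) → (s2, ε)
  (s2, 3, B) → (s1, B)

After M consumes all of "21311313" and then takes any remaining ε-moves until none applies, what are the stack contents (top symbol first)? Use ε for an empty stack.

(s0, 21311313, #)
  read 2, top #: go to s1, push BA# → (s1, 1311313, BA#)
  read 1, top B: go to s0, push AB → (s0, 311313, ABA#)
  read 3, top A: go to s2, push B → (s2, 11313, BBA#)
  read 1, top B: go to s2, push ε → (s2, 1313, BA#)
  read 1, top B: go to s2, push ε → (s2, 313, A#)
  ε-move, top A: go to s0, push B → (s0, 313, B#)
  read 3, top B: go to s2, push AB → (s2, 13, AB#)
  ε-move, top A: go to s0, push B → (s0, 13, BB#)
  read 1, top B: go to s1, push B → (s1, 3, BB#)
  read 3, top B: go to s2, push B → (s2, ε, BB#)
All input consumed in state s2 with stack BB#.

BB#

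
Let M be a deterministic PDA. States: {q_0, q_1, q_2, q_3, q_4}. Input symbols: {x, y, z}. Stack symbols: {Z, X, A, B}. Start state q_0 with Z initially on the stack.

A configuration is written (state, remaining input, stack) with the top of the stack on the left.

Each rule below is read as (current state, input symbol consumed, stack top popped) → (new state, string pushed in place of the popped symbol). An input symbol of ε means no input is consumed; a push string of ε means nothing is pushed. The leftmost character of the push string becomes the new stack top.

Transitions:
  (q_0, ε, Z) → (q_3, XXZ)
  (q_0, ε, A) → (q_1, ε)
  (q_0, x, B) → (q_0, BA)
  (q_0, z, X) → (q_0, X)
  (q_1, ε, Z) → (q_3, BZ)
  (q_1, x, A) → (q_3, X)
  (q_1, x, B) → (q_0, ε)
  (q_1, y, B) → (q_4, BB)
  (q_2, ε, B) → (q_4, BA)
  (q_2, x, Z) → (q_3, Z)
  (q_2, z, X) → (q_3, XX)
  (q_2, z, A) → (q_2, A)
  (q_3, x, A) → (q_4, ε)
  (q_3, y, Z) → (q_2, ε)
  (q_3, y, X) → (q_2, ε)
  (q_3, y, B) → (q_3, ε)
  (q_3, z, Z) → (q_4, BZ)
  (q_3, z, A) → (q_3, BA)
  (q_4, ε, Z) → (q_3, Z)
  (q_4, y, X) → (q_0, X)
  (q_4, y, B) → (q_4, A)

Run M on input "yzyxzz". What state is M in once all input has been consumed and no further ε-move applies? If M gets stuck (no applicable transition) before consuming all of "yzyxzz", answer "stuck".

stuck

(q_0, yzyxzz, Z) ⊢ (q_3, yzyxzz, XXZ) ⊢ (q_2, zyxzz, XZ) ⊢ (q_3, yxzz, XXZ) ⊢ (q_2, xzz, XZ)
No transition for (q_2, x, top X); M blocks with input xzz remaining.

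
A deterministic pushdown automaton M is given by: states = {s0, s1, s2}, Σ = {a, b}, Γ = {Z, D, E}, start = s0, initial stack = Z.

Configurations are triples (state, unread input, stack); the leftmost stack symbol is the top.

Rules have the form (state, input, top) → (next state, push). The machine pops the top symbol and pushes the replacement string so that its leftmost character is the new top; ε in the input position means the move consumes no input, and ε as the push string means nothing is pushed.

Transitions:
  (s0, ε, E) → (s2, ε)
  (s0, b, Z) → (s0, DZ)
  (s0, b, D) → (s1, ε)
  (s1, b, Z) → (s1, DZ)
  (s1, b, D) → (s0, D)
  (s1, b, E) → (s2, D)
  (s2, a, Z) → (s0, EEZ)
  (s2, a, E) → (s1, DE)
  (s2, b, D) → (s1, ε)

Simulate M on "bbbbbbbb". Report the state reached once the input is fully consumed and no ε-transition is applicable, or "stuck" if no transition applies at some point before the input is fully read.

s1

(s0, bbbbbbbb, Z) ⊢ (s0, bbbbbbb, DZ) ⊢ (s1, bbbbbb, Z) ⊢ (s1, bbbbb, DZ) ⊢ (s0, bbbb, DZ) ⊢ (s1, bbb, Z) ⊢ (s1, bb, DZ) ⊢ (s0, b, DZ) ⊢ (s1, ε, Z)
All input consumed; M is in state s1.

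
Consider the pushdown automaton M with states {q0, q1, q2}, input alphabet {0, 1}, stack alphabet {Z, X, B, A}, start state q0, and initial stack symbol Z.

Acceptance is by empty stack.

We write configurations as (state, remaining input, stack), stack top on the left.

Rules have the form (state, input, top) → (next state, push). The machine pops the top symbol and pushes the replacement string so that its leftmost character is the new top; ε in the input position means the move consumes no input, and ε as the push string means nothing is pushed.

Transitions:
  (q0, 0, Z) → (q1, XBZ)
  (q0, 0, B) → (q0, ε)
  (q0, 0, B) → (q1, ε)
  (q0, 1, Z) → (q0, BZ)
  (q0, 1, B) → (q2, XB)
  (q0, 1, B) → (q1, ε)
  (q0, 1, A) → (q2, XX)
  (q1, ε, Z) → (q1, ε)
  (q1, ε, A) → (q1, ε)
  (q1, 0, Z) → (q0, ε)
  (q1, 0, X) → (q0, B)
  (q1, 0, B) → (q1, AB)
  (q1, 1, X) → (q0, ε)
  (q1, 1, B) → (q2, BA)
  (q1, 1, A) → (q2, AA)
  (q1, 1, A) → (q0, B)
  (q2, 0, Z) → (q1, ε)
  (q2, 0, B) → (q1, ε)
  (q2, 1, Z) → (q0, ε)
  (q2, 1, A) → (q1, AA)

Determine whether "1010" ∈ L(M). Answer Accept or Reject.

Accept

One accepting computation: (q0, 1010, Z) ⊢ (q0, 010, BZ) ⊢ (q0, 10, Z) ⊢ (q0, 0, BZ) ⊢ (q1, ε, Z) ⊢ (q1, ε, ε)
All input consumed and the stack is empty.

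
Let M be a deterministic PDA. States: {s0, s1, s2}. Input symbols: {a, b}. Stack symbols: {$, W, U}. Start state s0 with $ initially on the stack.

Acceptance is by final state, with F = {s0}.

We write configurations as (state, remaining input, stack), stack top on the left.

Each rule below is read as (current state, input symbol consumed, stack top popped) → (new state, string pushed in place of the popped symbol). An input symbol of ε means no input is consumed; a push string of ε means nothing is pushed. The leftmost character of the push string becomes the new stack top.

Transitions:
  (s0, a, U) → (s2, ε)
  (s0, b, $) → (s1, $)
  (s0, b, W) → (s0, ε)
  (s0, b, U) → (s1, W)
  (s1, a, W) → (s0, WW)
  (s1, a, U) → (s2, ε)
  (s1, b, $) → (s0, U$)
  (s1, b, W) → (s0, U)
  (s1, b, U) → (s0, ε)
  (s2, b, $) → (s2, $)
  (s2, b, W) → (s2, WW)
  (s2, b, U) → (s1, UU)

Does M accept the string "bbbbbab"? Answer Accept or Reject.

Accept

(s0, bbbbbab, $)
  read b, top $: go to s1, push $ → (s1, bbbbab, $)
  read b, top $: go to s0, push U$ → (s0, bbbab, U$)
  read b, top U: go to s1, push W → (s1, bbab, W$)
  read b, top W: go to s0, push U → (s0, bab, U$)
  read b, top U: go to s1, push W → (s1, ab, W$)
  read a, top W: go to s0, push WW → (s0, b, WW$)
  read b, top W: go to s0, push ε → (s0, ε, W$)
All input consumed; state s0 ∈ F.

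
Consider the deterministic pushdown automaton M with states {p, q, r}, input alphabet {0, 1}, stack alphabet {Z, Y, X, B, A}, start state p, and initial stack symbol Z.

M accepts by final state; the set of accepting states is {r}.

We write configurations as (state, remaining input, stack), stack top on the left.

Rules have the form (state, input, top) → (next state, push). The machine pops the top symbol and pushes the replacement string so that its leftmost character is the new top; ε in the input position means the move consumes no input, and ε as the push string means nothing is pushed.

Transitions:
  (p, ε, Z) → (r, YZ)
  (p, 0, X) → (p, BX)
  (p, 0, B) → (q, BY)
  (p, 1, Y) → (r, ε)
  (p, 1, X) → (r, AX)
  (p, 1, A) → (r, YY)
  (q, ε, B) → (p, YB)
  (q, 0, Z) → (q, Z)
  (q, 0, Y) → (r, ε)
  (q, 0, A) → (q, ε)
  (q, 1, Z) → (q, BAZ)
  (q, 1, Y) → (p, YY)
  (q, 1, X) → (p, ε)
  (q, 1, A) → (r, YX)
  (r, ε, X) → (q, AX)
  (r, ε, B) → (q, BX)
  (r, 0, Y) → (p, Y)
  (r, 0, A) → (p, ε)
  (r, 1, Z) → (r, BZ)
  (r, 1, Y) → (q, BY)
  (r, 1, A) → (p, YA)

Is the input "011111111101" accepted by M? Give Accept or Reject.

(p, 011111111101, Z)
  ε-move, top Z: go to r, push YZ → (r, 011111111101, YZ)
  read 0, top Y: go to p, push Y → (p, 11111111101, YZ)
  read 1, top Y: go to r, push ε → (r, 1111111101, Z)
  read 1, top Z: go to r, push BZ → (r, 111111101, BZ)
  ε-move, top B: go to q, push BX → (q, 111111101, BXZ)
  ε-move, top B: go to p, push YB → (p, 111111101, YBXZ)
  read 1, top Y: go to r, push ε → (r, 11111101, BXZ)
  ε-move, top B: go to q, push BX → (q, 11111101, BXXZ)
  ε-move, top B: go to p, push YB → (p, 11111101, YBXXZ)
  read 1, top Y: go to r, push ε → (r, 1111101, BXXZ)
  ε-move, top B: go to q, push BX → (q, 1111101, BXXXZ)
  ε-move, top B: go to p, push YB → (p, 1111101, YBXXXZ)
  read 1, top Y: go to r, push ε → (r, 111101, BXXXZ)
  ε-move, top B: go to q, push BX → (q, 111101, BXXXXZ)
  ε-move, top B: go to p, push YB → (p, 111101, YBXXXXZ)
  read 1, top Y: go to r, push ε → (r, 11101, BXXXXZ)
  ε-move, top B: go to q, push BX → (q, 11101, BXXXXXZ)
  ε-move, top B: go to p, push YB → (p, 11101, YBXXXXXZ)
  read 1, top Y: go to r, push ε → (r, 1101, BXXXXXZ)
  ε-move, top B: go to q, push BX → (q, 1101, BXXXXXXZ)
  ε-move, top B: go to p, push YB → (p, 1101, YBXXXXXXZ)
  read 1, top Y: go to r, push ε → (r, 101, BXXXXXXZ)
  ε-move, top B: go to q, push BX → (q, 101, BXXXXXXXZ)
  ε-move, top B: go to p, push YB → (p, 101, YBXXXXXXXZ)
  read 1, top Y: go to r, push ε → (r, 01, BXXXXXXXZ)
  ε-move, top B: go to q, push BX → (q, 01, BXXXXXXXXZ)
  ε-move, top B: go to p, push YB → (p, 01, YBXXXXXXXXZ)
No transition applies at (p, 01, YBXXXXXXXXZ); input not fully consumed.

Reject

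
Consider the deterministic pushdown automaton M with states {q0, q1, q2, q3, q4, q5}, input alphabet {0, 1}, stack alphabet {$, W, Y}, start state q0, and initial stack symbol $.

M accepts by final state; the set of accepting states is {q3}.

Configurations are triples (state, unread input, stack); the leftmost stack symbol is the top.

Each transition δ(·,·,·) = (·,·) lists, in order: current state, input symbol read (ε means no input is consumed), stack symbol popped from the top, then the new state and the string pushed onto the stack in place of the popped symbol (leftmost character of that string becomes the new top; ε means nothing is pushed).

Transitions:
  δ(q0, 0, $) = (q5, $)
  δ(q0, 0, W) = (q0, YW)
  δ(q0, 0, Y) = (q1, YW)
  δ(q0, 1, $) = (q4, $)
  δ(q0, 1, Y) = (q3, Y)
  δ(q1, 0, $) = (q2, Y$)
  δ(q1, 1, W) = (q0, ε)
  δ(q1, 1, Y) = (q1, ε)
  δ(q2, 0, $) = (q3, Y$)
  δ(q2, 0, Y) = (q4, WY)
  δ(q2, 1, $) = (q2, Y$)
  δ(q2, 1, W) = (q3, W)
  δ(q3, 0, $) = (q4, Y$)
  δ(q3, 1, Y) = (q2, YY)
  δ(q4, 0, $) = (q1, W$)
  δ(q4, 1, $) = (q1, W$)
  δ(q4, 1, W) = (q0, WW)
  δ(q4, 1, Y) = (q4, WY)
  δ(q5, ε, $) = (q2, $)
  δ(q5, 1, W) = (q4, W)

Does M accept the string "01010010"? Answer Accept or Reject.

Reject

(q0, 01010010, $)
  read 0, top $: go to q5, push $ → (q5, 1010010, $)
  ε-move, top $: go to q2, push $ → (q2, 1010010, $)
  read 1, top $: go to q2, push Y$ → (q2, 010010, Y$)
  read 0, top Y: go to q4, push WY → (q4, 10010, WY$)
  read 1, top W: go to q0, push WW → (q0, 0010, WWY$)
  read 0, top W: go to q0, push YW → (q0, 010, YWWY$)
  read 0, top Y: go to q1, push YW → (q1, 10, YWWWY$)
  read 1, top Y: go to q1, push ε → (q1, 0, WWWY$)
No transition applies at (q1, 0, WWWY$); input not fully consumed.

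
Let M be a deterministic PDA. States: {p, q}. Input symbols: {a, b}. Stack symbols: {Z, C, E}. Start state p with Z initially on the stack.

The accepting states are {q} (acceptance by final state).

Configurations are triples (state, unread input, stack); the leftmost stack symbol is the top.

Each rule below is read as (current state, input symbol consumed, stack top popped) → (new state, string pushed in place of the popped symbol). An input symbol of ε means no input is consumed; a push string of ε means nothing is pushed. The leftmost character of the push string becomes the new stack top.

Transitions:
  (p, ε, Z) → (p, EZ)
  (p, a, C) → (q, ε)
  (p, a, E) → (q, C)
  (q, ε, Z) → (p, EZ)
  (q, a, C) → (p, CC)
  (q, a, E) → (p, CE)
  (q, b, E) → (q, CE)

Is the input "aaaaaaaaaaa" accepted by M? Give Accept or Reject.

(p, aaaaaaaaaaa, Z)
  ε-move, top Z: go to p, push EZ → (p, aaaaaaaaaaa, EZ)
  read a, top E: go to q, push C → (q, aaaaaaaaaa, CZ)
  read a, top C: go to p, push CC → (p, aaaaaaaaa, CCZ)
  read a, top C: go to q, push ε → (q, aaaaaaaa, CZ)
  read a, top C: go to p, push CC → (p, aaaaaaa, CCZ)
  read a, top C: go to q, push ε → (q, aaaaaa, CZ)
  read a, top C: go to p, push CC → (p, aaaaa, CCZ)
  read a, top C: go to q, push ε → (q, aaaa, CZ)
  read a, top C: go to p, push CC → (p, aaa, CCZ)
  read a, top C: go to q, push ε → (q, aa, CZ)
  read a, top C: go to p, push CC → (p, a, CCZ)
  read a, top C: go to q, push ε → (q, ε, CZ)
All input consumed; state q ∈ F.

Accept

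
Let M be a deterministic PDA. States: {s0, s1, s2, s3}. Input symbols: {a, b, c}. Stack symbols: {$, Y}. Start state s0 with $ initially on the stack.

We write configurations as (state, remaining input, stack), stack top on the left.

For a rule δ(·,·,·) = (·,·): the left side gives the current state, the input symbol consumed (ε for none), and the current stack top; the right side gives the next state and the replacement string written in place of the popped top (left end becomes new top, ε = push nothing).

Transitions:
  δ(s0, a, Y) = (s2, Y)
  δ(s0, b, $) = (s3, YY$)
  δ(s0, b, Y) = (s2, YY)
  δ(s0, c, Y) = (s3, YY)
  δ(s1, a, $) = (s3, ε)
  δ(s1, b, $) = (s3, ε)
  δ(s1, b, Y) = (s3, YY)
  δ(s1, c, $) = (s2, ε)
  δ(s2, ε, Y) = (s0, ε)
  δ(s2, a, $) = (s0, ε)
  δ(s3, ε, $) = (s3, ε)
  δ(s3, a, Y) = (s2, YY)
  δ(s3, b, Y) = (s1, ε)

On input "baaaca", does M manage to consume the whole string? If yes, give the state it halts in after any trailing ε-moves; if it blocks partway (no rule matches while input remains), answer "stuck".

stuck

(s0, baaaca, $)
  read b, top $: go to s3, push YY$ → (s3, aaaca, YY$)
  read a, top Y: go to s2, push YY → (s2, aaca, YYY$)
  ε-move, top Y: go to s0, push ε → (s0, aaca, YY$)
  read a, top Y: go to s2, push Y → (s2, aca, YY$)
  ε-move, top Y: go to s0, push ε → (s0, aca, Y$)
  read a, top Y: go to s2, push Y → (s2, ca, Y$)
  ε-move, top Y: go to s0, push ε → (s0, ca, $)
No transition for (s0, c, top $); M blocks with input ca remaining.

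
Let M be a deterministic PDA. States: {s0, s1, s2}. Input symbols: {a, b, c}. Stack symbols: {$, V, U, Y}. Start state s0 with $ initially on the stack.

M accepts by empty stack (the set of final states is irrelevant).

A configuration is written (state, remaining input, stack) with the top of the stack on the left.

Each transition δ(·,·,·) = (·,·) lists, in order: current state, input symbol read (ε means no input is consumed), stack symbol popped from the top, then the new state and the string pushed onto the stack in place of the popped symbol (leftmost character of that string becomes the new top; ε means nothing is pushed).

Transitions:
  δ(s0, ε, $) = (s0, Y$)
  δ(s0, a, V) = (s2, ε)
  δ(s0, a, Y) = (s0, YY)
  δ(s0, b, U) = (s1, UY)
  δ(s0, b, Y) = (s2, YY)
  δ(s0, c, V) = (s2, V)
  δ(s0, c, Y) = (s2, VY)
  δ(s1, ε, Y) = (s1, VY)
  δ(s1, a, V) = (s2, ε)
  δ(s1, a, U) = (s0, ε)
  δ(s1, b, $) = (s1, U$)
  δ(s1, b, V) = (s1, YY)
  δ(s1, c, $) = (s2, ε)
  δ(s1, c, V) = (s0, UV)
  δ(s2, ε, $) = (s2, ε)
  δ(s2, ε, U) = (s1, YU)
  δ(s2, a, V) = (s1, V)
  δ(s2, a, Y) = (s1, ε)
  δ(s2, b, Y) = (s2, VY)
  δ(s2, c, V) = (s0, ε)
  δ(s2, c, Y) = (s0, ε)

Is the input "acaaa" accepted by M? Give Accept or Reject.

Reject

(s0, acaaa, $)
  ε-move, top $: go to s0, push Y$ → (s0, acaaa, Y$)
  read a, top Y: go to s0, push YY → (s0, caaa, YY$)
  read c, top Y: go to s2, push VY → (s2, aaa, VYY$)
  read a, top V: go to s1, push V → (s1, aa, VYY$)
  read a, top V: go to s2, push ε → (s2, a, YY$)
  read a, top Y: go to s1, push ε → (s1, ε, Y$)
  ε-move, top Y: go to s1, push VY → (s1, ε, VY$)
All input consumed; stack is VY$, not empty, and no further ε-move applies.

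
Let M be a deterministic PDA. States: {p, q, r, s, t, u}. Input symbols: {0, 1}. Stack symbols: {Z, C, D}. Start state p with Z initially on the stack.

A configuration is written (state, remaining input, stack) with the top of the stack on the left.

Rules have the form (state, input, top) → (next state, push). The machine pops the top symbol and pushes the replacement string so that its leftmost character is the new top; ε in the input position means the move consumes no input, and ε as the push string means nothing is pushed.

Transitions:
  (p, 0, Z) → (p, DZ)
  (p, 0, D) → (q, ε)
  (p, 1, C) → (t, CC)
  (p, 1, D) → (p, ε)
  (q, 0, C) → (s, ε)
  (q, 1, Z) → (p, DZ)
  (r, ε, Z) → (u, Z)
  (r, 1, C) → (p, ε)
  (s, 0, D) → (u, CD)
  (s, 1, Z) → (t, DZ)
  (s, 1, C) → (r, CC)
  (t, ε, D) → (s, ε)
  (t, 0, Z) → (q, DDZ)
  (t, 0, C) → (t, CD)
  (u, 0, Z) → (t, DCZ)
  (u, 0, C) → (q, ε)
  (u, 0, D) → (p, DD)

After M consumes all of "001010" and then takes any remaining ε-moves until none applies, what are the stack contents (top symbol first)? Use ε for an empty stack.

Z

(p, 001010, Z) ⊢ (p, 01010, DZ) ⊢ (q, 1010, Z) ⊢ (p, 010, DZ) ⊢ (q, 10, Z) ⊢ (p, 0, DZ) ⊢ (q, ε, Z)
All input consumed in state q with stack Z.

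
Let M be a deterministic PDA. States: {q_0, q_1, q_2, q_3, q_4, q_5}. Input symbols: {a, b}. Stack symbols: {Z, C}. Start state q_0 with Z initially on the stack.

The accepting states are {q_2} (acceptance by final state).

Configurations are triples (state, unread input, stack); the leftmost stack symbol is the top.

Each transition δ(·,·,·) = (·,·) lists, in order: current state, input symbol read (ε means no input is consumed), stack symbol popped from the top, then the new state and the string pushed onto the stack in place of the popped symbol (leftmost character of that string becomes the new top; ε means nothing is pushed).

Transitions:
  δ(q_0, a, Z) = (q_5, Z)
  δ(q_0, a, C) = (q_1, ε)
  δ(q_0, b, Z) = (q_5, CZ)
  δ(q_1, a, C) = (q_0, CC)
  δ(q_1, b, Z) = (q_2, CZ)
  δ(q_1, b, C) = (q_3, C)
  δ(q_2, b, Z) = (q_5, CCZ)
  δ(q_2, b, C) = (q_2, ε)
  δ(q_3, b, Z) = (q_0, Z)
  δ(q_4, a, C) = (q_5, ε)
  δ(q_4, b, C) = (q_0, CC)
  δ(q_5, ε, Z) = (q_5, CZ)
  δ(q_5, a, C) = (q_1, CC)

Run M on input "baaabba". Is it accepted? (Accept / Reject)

Reject

(q_0, baaabba, Z) ⊢ (q_5, aaabba, CZ) ⊢ (q_1, aabba, CCZ) ⊢ (q_0, abba, CCCZ) ⊢ (q_1, bba, CCZ) ⊢ (q_3, ba, CCZ)
No transition applies at (q_3, ba, CCZ); input not fully consumed.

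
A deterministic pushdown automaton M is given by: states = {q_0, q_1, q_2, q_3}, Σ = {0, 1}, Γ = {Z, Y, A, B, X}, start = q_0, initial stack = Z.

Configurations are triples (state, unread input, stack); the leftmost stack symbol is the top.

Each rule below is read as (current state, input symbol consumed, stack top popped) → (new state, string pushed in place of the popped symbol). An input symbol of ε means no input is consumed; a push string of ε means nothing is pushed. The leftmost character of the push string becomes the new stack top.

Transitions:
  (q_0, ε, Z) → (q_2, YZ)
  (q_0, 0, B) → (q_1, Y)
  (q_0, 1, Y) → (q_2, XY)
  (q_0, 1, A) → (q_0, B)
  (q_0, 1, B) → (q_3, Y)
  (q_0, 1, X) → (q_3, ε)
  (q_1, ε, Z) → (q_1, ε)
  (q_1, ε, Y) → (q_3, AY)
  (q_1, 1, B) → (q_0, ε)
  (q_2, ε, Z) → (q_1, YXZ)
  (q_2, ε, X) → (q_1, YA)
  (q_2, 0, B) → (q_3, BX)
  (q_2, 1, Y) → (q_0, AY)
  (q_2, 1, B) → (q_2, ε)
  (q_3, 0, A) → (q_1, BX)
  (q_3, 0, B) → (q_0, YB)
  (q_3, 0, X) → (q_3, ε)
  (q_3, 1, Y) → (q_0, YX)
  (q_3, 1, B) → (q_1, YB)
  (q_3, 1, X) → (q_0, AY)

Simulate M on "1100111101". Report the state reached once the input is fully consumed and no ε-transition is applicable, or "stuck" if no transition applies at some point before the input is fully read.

(q_0, 1100111101, Z)
  ε-move, top Z: go to q_2, push YZ → (q_2, 1100111101, YZ)
  read 1, top Y: go to q_0, push AY → (q_0, 100111101, AYZ)
  read 1, top A: go to q_0, push B → (q_0, 00111101, BYZ)
  read 0, top B: go to q_1, push Y → (q_1, 0111101, YYZ)
  ε-move, top Y: go to q_3, push AY → (q_3, 0111101, AYYZ)
  read 0, top A: go to q_1, push BX → (q_1, 111101, BXYYZ)
  read 1, top B: go to q_0, push ε → (q_0, 11101, XYYZ)
  read 1, top X: go to q_3, push ε → (q_3, 1101, YYZ)
  read 1, top Y: go to q_0, push YX → (q_0, 101, YXYZ)
  read 1, top Y: go to q_2, push XY → (q_2, 01, XYXYZ)
  ε-move, top X: go to q_1, push YA → (q_1, 01, YAYXYZ)
  ε-move, top Y: go to q_3, push AY → (q_3, 01, AYAYXYZ)
  read 0, top A: go to q_1, push BX → (q_1, 1, BXYAYXYZ)
  read 1, top B: go to q_0, push ε → (q_0, ε, XYAYXYZ)
All input consumed; M is in state q_0.

q_0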